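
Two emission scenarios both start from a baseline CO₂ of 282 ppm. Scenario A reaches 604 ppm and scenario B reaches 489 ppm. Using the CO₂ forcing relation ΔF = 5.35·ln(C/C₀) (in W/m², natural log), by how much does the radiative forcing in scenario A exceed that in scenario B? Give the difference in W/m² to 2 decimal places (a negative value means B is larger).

ΔF_A − ΔF_B = 1.13 W/m²

ΔF_A = 5.35 ln(604/282) = 5.35 × 0.76167 = 4.0749 W/m².
ΔF_B = 5.35 ln(489/282) = 5.35 × 0.55046 = 2.9450 W/m².
Difference: 4.0749 − 2.9450 = 1.1299 W/m².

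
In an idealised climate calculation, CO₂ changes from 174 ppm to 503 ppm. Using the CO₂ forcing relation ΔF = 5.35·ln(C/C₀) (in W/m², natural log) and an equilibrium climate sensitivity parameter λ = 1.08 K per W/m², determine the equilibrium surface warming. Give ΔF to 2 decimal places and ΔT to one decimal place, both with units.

CO₂: 5.35 × ln(503/174) = 5.35 × ln(2.89080) = 5.35 × 1.06153 = 5.6792 W/m².
ΔT = λ ΔF = 1.08 × 5.68 = 6.1344 K.

ΔF = 5.68 W/m²; ΔT = 6.1 K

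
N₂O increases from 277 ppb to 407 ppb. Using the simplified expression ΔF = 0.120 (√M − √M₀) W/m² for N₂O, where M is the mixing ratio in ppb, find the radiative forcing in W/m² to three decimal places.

N₂O: 0.120 × (√407 − √277) = 0.120 × (20.1742 − 16.6433) = 0.120 × 3.5309 = 0.4237 W/m².

ΔF = 0.424 W/m²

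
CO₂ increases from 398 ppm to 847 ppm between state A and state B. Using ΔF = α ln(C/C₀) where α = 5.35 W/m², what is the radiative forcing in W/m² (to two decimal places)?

ΔF = 4.04 W/m²

CO₂: 5.35 × ln(847/398) = 5.35 × ln(2.12814) = 5.35 × 0.75525 = 4.0406 W/m².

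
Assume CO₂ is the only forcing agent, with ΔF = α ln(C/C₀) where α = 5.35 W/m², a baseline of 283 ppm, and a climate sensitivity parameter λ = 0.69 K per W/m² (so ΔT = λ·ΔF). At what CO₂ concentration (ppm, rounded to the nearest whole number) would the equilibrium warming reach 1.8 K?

C ≈ 461 ppm

Required forcing: ΔF = ΔT/λ = 1.8/0.69 = 2.6087 W/m².
Then ln(C/283) = ΔF/5.35 = 2.6087/5.35 = 0.48761.
So C = 283 × e^0.48761 = 283 × 1.62842 = 460.84 ppm.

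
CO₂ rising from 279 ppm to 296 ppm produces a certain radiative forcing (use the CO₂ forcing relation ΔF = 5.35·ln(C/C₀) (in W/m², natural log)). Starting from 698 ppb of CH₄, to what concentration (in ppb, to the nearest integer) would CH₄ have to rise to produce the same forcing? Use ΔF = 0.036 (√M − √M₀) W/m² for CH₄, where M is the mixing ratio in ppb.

M ≈ 1240 ppb

CO₂ forcing: 5.35 × ln(296/279) = 5.35 × 0.059148 = 0.31644 W/m².
Set 0.036(√M − √698) = 0.31644: √M = 0.31644/0.036 + √698 = 8.7900 + 26.4197 = 35.2097.
M = (35.2097)² = 1239.72 ppb.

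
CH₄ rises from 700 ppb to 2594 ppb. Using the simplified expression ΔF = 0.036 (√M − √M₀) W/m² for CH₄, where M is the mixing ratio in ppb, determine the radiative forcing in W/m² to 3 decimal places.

ΔF = 0.881 W/m²

CH₄: 0.036 × (√2594 − √700) = 0.036 × (50.9313 − 26.4575) = 0.036 × 24.4738 = 0.8811 W/m².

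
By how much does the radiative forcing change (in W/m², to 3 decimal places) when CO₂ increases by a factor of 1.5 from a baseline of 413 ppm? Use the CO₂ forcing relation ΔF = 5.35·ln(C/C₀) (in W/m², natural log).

ΔF = 5.35 × ln(1.5) = 5.35 × 0.40547 = 2.1693 W/m².

ΔF = 2.169 W/m²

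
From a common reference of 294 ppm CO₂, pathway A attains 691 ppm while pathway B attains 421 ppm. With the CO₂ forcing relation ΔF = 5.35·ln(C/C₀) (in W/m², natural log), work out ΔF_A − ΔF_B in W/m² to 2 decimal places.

ΔF_A = 5.35 ln(691/294) = 5.35 × 0.85456 = 4.5719 W/m².
ΔF_B = 5.35 ln(421/294) = 5.35 × 0.35905 = 1.9209 W/m².
Difference: 4.5719 − 1.9209 = 2.6510 W/m².

ΔF_A − ΔF_B = 2.65 W/m²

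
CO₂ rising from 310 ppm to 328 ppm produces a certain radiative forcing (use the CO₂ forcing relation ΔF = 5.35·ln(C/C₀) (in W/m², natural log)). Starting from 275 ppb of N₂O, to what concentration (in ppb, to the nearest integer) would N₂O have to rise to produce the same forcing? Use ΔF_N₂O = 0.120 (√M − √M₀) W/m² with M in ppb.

M ≈ 365 ppb

CO₂ forcing: 5.35 × ln(328/310) = 5.35 × 0.056441 = 0.30196 W/m².
Set 0.120(√M − √275) = 0.30196: √M = 0.30196/0.120 + √275 = 2.5163 + 16.5831 = 19.0994.
M = (19.0994)² = 364.79 ppb.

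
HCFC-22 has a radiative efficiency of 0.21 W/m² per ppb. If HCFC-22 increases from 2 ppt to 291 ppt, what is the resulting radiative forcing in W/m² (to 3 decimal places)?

HCFC-22: Δ = 291 − 2 = 289 ppt = 0.289 ppb; ΔF = 0.21 × 0.289 = 0.0607 W/m².

ΔF = 0.061 W/m²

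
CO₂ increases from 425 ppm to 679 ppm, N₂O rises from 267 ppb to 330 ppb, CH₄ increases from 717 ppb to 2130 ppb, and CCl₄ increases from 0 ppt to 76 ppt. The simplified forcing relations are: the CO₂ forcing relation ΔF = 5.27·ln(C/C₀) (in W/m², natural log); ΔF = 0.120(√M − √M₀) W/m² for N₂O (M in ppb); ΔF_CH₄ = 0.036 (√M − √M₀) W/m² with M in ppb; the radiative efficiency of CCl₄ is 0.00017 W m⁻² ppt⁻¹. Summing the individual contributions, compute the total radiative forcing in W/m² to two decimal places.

ΔF = 3.40 W/m²

CO₂: 5.27 × ln(679/425) = 5.27 × ln(1.59765) = 5.27 × 0.46853 = 2.4692 W/m².
N₂O: 0.120 × (√330 − √267) = 0.120 × (18.1659 − 16.3401) = 0.120 × 1.8258 = 0.2191 W/m².
CH₄: 0.036 × (√2130 − √717) = 0.036 × (46.1519 − 26.7769) = 0.036 × 19.3750 = 0.6975 W/m².
CCl₄: ΔF = 0.00017 × (76 − 0) = 0.00017 × 76 = 0.0129 W/m².
Total ΔF = 2.4692 + 0.2191 + 0.6975 + 0.0129 = 3.3987 W/m².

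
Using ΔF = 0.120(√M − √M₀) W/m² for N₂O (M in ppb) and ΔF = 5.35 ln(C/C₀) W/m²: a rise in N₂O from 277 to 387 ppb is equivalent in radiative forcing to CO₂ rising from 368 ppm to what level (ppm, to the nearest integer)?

N₂O forcing: 0.120 × (√387 − √277) = 0.120 × (19.6723 − 16.6433) = 0.120 × 3.0290 = 0.36348 W/m².
Set 5.35 ln(C/368) = 0.36348: ln(C/368) = 0.36348/5.35 = 0.06794, so C = 368 × e^0.06794 = 368 × 1.07030 = 393.87 ppm.

C ≈ 394 ppm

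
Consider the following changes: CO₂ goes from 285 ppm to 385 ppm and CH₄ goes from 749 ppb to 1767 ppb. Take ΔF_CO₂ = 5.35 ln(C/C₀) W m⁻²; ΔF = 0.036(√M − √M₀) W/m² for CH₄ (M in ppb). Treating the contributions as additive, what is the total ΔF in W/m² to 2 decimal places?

CO₂: 5.35 × ln(385/285) = 5.35 × ln(1.35088) = 5.35 × 0.30076 = 1.6091 W/m².
CH₄: 0.036 × (√1767 − √749) = 0.036 × (42.0357 − 27.3679) = 0.036 × 14.6678 = 0.5280 W/m².
Total ΔF = 1.6091 + 0.5280 = 2.1371 W/m².

ΔF = 2.14 W/m²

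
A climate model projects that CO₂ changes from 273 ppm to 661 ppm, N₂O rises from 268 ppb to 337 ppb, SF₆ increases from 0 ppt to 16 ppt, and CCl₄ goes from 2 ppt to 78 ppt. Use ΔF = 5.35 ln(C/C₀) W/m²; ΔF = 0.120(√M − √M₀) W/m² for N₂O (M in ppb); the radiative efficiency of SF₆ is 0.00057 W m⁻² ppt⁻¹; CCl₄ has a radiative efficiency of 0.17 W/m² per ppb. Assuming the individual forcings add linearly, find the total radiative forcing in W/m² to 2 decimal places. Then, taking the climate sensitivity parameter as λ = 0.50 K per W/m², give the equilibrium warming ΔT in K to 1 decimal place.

CO₂: 5.35 × ln(661/273) = 5.35 × ln(2.42125) = 5.35 × 0.88428 = 4.7309 W/m².
N₂O: 0.120 × (√337 − √268) = 0.120 × (18.3576 − 16.3707) = 0.120 × 1.9869 = 0.2384 W/m².
SF₆: ΔF = 0.00057 × (16 − 0) = 0.00057 × 16 = 0.0091 W/m².
CCl₄: Δ = 78 − 2 = 76 ppt = 0.076 ppb; ΔF = 0.17 × 0.076 = 0.0129 W/m².
Total ΔF = 4.7309 + 0.2384 + 0.0091 + 0.0129 = 4.9913 W/m².
ΔT = λ ΔF = 0.50 × 4.99 = 2.4950 K.

ΔF = 4.99 W/m²; ΔT = 2.5 K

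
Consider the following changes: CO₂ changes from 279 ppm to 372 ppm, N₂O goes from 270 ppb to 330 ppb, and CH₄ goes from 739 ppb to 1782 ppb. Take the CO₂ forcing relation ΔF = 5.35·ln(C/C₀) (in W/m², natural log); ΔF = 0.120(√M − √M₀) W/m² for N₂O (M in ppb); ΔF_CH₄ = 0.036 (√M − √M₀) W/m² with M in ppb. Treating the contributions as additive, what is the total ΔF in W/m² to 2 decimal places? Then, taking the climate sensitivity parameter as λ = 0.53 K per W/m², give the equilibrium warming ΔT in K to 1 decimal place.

CO₂: 5.35 × ln(372/279) = 5.35 × ln(1.33333) = 5.35 × 0.28768 = 1.5391 W/m².
N₂O: 0.120 × (√330 − √270) = 0.120 × (18.1659 − 16.4317) = 0.120 × 1.7342 = 0.2081 W/m².
CH₄: 0.036 × (√1782 − √739) = 0.036 × (42.2137 − 27.1846) = 0.036 × 15.0291 = 0.5410 W/m².
Total ΔF = 1.5391 + 0.2081 + 0.5410 = 2.2882 W/m².
ΔT = λ ΔF = 0.53 × 2.29 = 1.2137 K.

ΔF = 2.29 W/m²; ΔT = 1.2 K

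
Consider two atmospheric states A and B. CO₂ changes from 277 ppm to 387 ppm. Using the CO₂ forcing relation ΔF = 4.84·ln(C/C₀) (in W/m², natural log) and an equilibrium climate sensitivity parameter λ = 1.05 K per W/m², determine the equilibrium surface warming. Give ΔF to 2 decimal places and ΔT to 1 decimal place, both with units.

CO₂: 4.84 × ln(387/277) = 4.84 × ln(1.39711) = 4.84 × 0.33441 = 1.6185 W/m².
ΔT = λ ΔF = 1.05 × 1.62 = 1.7010 K.

ΔF = 1.62 W/m²; ΔT = 1.7 K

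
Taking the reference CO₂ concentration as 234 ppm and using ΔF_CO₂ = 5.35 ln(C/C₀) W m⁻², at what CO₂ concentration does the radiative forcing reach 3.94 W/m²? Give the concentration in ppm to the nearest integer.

Set 5.35 ln(C/234) = 3.94, so ln(C/234) = 3.94/5.35 = 0.73645.
Then C/234 = e^0.73645 = 2.08851, giving C = 234 × 2.08851 = 488.71 ppm.

C ≈ 489 ppm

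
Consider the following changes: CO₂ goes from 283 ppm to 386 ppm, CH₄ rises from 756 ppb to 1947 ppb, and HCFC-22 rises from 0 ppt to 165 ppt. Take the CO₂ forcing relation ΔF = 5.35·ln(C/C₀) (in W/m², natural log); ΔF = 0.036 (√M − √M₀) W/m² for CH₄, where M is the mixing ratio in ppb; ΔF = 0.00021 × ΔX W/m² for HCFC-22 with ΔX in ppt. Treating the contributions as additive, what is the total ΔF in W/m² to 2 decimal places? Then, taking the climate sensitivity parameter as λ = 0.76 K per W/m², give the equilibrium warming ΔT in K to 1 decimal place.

CO₂: 5.35 × ln(386/283) = 5.35 × ln(1.36396) = 5.35 × 0.31039 = 1.6606 W/m².
CH₄: 0.036 × (√1947 − √756) = 0.036 × (44.1248 − 27.4955) = 0.036 × 16.6293 = 0.5987 W/m².
HCFC-22: ΔF = 0.00021 × (165 − 0) = 0.00021 × 165 = 0.0347 W/m².
Total ΔF = 1.6606 + 0.5987 + 0.0347 = 2.2940 W/m².
ΔT = λ ΔF = 0.76 × 2.29 = 1.7404 K.

ΔF = 2.29 W/m²; ΔT = 1.7 K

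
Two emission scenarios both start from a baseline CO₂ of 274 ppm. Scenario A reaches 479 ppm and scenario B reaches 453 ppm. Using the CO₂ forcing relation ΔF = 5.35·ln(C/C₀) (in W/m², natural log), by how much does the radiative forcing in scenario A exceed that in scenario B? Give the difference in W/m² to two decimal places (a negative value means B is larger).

ΔF_A − ΔF_B = 0.30 W/m²

ΔF_A = 5.35 ln(479/274) = 5.35 × 0.55857 = 2.9883 W/m².
ΔF_B = 5.35 ln(453/274) = 5.35 × 0.50276 = 2.6898 W/m².
Difference: 2.9883 − 2.6898 = 0.2985 W/m².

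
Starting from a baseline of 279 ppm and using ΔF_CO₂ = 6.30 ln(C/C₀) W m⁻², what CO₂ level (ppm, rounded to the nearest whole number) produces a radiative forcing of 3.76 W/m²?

Set 6.30 ln(C/279) = 3.76, so ln(C/279) = 3.76/6.30 = 0.59683.
Then C/279 = e^0.59683 = 1.81635, giving C = 279 × 1.81635 = 506.76 ppm.

C ≈ 507 ppm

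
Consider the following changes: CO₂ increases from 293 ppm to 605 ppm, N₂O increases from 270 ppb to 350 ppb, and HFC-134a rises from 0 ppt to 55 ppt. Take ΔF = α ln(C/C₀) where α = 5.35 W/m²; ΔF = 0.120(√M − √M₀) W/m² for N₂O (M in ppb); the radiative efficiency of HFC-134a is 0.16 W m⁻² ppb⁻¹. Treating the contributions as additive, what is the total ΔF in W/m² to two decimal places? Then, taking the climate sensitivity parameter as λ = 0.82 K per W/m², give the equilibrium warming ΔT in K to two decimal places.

CO₂: 5.35 × ln(605/293) = 5.35 × ln(2.06485) = 5.35 × 0.72506 = 3.8791 W/m².
N₂O: 0.120 × (√350 − √270) = 0.120 × (18.7083 − 16.4317) = 0.120 × 2.2766 = 0.2732 W/m².
HFC-134a: Δ = 55 − 0 = 55 ppt = 0.055 ppb; ΔF = 0.16 × 0.055 = 0.0088 W/m².
Total ΔF = 3.8791 + 0.2732 + 0.0088 = 4.1611 W/m².
ΔT = λ ΔF = 0.82 × 4.16 = 3.4112 K.

ΔF = 4.16 W/m²; ΔT = 3.41 K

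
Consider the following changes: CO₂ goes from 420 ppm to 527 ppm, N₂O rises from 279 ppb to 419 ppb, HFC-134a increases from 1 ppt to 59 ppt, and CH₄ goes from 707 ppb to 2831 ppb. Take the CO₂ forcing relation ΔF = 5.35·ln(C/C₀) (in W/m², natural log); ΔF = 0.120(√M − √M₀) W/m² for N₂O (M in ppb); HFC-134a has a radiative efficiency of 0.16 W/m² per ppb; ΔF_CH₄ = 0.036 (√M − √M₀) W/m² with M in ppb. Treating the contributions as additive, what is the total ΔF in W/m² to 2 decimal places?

CO₂: 5.35 × ln(527/420) = 5.35 × ln(1.25476) = 5.35 × 0.22694 = 1.2141 W/m².
N₂O: 0.120 × (√419 − √279) = 0.120 × (20.4695 − 16.7033) = 0.120 × 3.7662 = 0.4519 W/m².
HFC-134a: Δ = 59 − 1 = 58 ppt = 0.058 ppb; ΔF = 0.16 × 0.058 = 0.0093 W/m².
CH₄: 0.036 × (√2831 − √707) = 0.036 × (53.2071 − 26.5895) = 0.036 × 26.6176 = 0.9582 W/m².
Total ΔF = 1.2141 + 0.4519 + 0.0093 + 0.9582 = 2.6335 W/m².

ΔF = 2.63 W/m²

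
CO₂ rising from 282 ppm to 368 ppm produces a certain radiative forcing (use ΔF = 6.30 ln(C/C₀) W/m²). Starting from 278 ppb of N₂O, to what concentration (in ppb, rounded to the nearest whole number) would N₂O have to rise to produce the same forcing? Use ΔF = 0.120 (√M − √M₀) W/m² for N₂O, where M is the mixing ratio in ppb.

CO₂ forcing: 6.30 × ln(368/282) = 6.30 × 0.266176 = 1.67691 W/m².
Set 0.120(√M − √278) = 1.67691: √M = 1.67691/0.120 + √278 = 13.9743 + 16.6733 = 30.6476.
M = (30.6476)² = 939.28 ppb.

M ≈ 939 ppb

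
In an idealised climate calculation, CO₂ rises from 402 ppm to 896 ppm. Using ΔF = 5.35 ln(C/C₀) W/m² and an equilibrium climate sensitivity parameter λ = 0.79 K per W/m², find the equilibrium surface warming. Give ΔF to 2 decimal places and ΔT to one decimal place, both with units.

ΔF = 4.29 W/m²; ΔT = 3.4 K

CO₂: 5.35 × ln(896/402) = 5.35 × ln(2.22886) = 5.35 × 0.80149 = 4.2880 W/m².
ΔT = λ ΔF = 0.79 × 4.29 = 3.3891 K.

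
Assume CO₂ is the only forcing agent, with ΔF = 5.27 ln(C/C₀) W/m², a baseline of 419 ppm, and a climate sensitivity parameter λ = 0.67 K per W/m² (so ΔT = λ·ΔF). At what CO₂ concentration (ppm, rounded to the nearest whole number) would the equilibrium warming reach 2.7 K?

C ≈ 900 ppm

Required forcing: ΔF = ΔT/λ = 2.7/0.67 = 4.0299 W/m².
Then ln(C/419) = ΔF/5.27 = 4.0299/5.27 = 0.76469.
So C = 419 × e^0.76469 = 419 × 2.14833 = 900.15 ppm.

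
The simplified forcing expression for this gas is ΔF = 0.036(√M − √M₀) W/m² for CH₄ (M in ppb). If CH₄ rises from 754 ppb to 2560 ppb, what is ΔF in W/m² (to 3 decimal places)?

CH₄: 0.036 × (√2560 − √754) = 0.036 × (50.5964 − 27.4591) = 0.036 × 23.1373 = 0.8329 W/m².

ΔF = 0.833 W/m²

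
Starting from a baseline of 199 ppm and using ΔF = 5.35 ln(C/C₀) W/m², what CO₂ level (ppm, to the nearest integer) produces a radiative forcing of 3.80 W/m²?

Set 5.35 ln(C/199) = 3.80, so ln(C/199) = 3.80/5.35 = 0.71028.
Then C/199 = e^0.71028 = 2.03456, giving C = 199 × 2.03456 = 404.88 ppm.

C ≈ 405 ppm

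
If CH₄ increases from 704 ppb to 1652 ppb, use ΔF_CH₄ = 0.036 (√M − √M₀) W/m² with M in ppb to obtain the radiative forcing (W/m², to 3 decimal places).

CH₄: 0.036 × (√1652 − √704) = 0.036 × (40.6448 − 26.5330) = 0.036 × 14.1118 = 0.5080 W/m².

ΔF = 0.508 W/m²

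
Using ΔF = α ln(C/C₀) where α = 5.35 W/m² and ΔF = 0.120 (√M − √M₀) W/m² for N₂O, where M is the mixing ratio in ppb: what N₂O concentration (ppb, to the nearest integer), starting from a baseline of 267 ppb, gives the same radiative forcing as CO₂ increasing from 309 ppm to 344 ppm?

M ≈ 446 ppb

CO₂ forcing: 5.35 × ln(344/309) = 5.35 × 0.107300 = 0.57406 W/m².
Set 0.120(√M − √267) = 0.57406: √M = 0.57406/0.120 + √267 = 4.7838 + 16.3401 = 21.1239.
M = (21.1239)² = 446.22 ppb.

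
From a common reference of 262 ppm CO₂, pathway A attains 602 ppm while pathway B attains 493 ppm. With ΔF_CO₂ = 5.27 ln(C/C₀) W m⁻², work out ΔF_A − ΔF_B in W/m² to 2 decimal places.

ΔF_A = 5.27 ln(602/262) = 5.27 × 0.83191 = 4.3842 W/m².
ΔF_B = 5.27 ln(493/262) = 5.27 × 0.63216 = 3.3315 W/m².
Difference: 4.3842 − 3.3315 = 1.0527 W/m².

ΔF_A − ΔF_B = 1.05 W/m²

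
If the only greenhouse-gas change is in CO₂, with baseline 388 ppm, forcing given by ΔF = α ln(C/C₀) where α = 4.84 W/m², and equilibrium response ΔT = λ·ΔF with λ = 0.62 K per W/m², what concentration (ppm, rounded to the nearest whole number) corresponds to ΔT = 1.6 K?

C ≈ 661 ppm

Required forcing: ΔF = ΔT/λ = 1.6/0.62 = 2.5806 W/m².
Then ln(C/388) = ΔF/4.84 = 2.5806/4.84 = 0.53318.
So C = 388 × e^0.53318 = 388 × 1.70434 = 661.28 ppm.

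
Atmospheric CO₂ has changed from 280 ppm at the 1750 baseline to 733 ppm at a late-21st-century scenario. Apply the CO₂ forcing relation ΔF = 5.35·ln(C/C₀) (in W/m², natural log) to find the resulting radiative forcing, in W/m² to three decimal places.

ΔF = 5.149 W/m²

CO₂ absorption bands are partially saturated, so forcing scales with the logarithm of the concentration ratio.
CO₂: 5.35 × ln(733/280) = 5.35 × ln(2.61786) = 5.35 × 0.96236 = 5.1486 W/m².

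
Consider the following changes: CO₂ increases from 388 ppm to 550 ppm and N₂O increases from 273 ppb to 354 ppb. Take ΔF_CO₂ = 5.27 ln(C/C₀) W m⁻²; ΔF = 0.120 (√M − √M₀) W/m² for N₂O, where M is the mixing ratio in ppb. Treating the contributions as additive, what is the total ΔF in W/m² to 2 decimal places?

ΔF = 2.11 W/m²

CO₂: 5.27 × ln(550/388) = 5.27 × ln(1.41753) = 5.27 × 0.34892 = 1.8388 W/m².
N₂O: 0.120 × (√354 − √273) = 0.120 × (18.8149 − 16.5227) = 0.120 × 2.2922 = 0.2751 W/m².
Total ΔF = 1.8388 + 0.2751 = 2.1139 W/m².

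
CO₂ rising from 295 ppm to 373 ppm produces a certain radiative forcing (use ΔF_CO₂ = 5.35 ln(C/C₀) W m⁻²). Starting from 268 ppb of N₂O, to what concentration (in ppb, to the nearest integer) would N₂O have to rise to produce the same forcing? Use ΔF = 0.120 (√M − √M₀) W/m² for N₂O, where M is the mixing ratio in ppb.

CO₂ forcing: 5.35 × ln(373/295) = 5.35 × 0.234603 = 1.25513 W/m².
Set 0.120(√M − √268) = 1.25513: √M = 1.25513/0.120 + √268 = 10.4594 + 16.3707 = 26.8301.
M = (26.8301)² = 719.85 ppb.

M ≈ 720 ppb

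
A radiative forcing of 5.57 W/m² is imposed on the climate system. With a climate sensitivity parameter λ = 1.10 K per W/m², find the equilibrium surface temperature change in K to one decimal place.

ΔT = 6.1 K

ΔT = λ ΔF = 1.10 × 5.57 = 6.1270 K.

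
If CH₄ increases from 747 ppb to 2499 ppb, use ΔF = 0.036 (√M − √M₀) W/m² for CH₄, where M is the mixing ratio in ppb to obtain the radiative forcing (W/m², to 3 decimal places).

CH₄: 0.036 × (√2499 − √747) = 0.036 × (49.9900 − 27.3313) = 0.036 × 22.6587 = 0.8157 W/m².

ΔF = 0.816 W/m²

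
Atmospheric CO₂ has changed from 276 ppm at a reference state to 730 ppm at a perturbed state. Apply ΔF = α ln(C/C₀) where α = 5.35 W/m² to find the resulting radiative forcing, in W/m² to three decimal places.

CO₂: 5.35 × ln(730/276) = 5.35 × ln(2.64493) = 5.35 × 0.97264 = 5.2036 W/m².

ΔF = 5.204 W/m²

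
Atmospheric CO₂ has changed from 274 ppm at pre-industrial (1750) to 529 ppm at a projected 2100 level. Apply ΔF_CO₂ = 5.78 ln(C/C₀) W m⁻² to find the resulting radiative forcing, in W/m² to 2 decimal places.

CO₂ absorption bands are partially saturated, so forcing scales with the logarithm of the concentration ratio.
CO₂: 5.78 × ln(529/274) = 5.78 × ln(1.93066) = 5.78 × 0.65786 = 3.8024 W/m².

ΔF = 3.80 W/m²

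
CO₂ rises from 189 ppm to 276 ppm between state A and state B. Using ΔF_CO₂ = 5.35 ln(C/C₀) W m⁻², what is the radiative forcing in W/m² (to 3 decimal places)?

CO₂: 5.35 × ln(276/189) = 5.35 × ln(1.46032) = 5.35 × 0.37866 = 2.0258 W/m².

ΔF = 2.026 W/m²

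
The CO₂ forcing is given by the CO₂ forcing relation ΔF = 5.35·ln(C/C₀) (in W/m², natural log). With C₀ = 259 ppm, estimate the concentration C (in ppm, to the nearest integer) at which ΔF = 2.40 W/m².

C ≈ 406 ppm

Set 5.35 ln(C/259) = 2.40, so ln(C/259) = 2.40/5.35 = 0.44860.
Then C/259 = e^0.44860 = 1.56612, giving C = 259 × 1.56612 = 405.63 ppm.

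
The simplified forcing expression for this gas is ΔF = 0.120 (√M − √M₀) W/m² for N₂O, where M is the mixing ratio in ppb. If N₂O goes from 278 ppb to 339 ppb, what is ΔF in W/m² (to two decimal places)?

ΔF = 0.21 W/m²

N₂O: 0.120 × (√339 − √278) = 0.120 × (18.4120 − 16.6733) = 0.120 × 1.7387 = 0.2086 W/m².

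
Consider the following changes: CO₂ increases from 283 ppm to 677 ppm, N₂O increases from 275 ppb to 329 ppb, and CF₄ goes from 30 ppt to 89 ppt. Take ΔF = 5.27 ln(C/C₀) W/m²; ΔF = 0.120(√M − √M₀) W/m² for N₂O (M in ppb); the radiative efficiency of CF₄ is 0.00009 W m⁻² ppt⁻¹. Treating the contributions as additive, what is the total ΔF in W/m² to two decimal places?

CO₂: 5.27 × ln(677/283) = 5.27 × ln(2.39223) = 5.27 × 0.87223 = 4.5967 W/m².
N₂O: 0.120 × (√329 − √275) = 0.120 × (18.1384 − 16.5831) = 0.120 × 1.5553 = 0.1866 W/m².
CF₄: ΔF = 0.00009 × (89 − 30) = 0.00009 × 59 = 0.0053 W/m².
Total ΔF = 4.5967 + 0.1866 + 0.0053 = 4.7886 W/m².

ΔF = 4.79 W/m²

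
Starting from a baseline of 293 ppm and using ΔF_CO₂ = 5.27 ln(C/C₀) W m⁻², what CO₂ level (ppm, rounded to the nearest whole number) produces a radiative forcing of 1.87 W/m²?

C ≈ 418 ppm

Set 5.27 ln(C/293) = 1.87, so ln(C/293) = 1.87/5.27 = 0.35484.
Then C/293 = e^0.35484 = 1.42595, giving C = 293 × 1.42595 = 417.80 ppm.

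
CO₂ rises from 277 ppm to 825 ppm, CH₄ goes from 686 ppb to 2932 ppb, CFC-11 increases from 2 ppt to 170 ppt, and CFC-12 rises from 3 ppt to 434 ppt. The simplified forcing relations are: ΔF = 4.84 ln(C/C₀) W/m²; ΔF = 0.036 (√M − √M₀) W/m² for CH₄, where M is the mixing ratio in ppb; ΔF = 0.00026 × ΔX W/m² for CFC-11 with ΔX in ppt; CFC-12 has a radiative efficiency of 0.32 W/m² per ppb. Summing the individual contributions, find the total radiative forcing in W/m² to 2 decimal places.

CO₂: 4.84 × ln(825/277) = 4.84 × ln(2.97834) = 4.84 × 1.09137 = 5.2822 W/m².
CH₄: 0.036 × (√2932 − √686) = 0.036 × (54.1479 − 26.1916) = 0.036 × 27.9563 = 1.0064 W/m².
CFC-11: ΔF = 0.00026 × (170 − 2) = 0.00026 × 168 = 0.0437 W/m².
CFC-12: Δ = 434 − 3 = 431 ppt = 0.431 ppb; ΔF = 0.32 × 0.431 = 0.1379 W/m².
Total ΔF = 5.2822 + 1.0064 + 0.0437 + 0.1379 = 6.4702 W/m².

ΔF = 6.47 W/m²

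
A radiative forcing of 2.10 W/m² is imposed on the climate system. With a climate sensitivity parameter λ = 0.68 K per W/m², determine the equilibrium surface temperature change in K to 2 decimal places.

ΔT = 1.43 K

ΔT = λ ΔF = 0.68 × 2.10 = 1.4280 K.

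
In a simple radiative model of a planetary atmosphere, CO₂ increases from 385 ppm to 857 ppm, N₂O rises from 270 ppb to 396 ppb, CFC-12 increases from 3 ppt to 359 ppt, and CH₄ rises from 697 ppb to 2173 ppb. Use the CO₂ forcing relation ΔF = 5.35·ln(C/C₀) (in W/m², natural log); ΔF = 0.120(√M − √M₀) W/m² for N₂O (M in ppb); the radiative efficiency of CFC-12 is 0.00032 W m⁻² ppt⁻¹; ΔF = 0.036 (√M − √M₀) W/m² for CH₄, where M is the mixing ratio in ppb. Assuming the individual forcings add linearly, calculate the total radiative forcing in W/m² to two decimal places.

ΔF = 5.54 W/m²

CO₂: 5.35 × ln(857/385) = 5.35 × ln(2.22597) = 5.35 × 0.80019 = 4.2810 W/m².
N₂O: 0.120 × (√396 − √270) = 0.120 × (19.8997 − 16.4317) = 0.120 × 3.4680 = 0.4162 W/m².
CFC-12: ΔF = 0.00032 × (359 − 3) = 0.00032 × 356 = 0.1139 W/m².
CH₄: 0.036 × (√2173 − √697) = 0.036 × (46.6154 − 26.4008) = 0.036 × 20.2146 = 0.7277 W/m².
Total ΔF = 4.2810 + 0.4162 + 0.1139 + 0.7277 = 5.5388 W/m².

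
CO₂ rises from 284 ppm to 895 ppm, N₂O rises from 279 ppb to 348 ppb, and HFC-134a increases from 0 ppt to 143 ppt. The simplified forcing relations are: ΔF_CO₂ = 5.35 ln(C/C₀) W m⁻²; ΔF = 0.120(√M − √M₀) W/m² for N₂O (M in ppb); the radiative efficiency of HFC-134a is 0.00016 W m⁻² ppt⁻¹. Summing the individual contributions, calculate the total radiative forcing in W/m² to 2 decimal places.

ΔF = 6.40 W/m²

CO₂: 5.35 × ln(895/284) = 5.35 × ln(3.15141) = 5.35 × 1.14785 = 6.1410 W/m².
N₂O: 0.120 × (√348 − √279) = 0.120 × (18.6548 − 16.7033) = 0.120 × 1.9515 = 0.2342 W/m².
HFC-134a: ΔF = 0.00016 × (143 − 0) = 0.00016 × 143 = 0.0229 W/m².
Total ΔF = 6.1410 + 0.2342 + 0.0229 = 6.3981 W/m².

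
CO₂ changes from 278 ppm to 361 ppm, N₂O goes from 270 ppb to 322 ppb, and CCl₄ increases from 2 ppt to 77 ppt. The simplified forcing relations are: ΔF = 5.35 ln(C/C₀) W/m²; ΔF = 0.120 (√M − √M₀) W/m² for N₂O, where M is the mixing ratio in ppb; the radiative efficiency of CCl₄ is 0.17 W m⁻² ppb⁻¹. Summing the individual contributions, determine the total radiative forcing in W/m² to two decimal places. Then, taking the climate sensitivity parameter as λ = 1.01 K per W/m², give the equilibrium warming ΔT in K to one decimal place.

CO₂: 5.35 × ln(361/278) = 5.35 × ln(1.29856) = 5.35 × 0.26126 = 1.3977 W/m².
N₂O: 0.120 × (√322 − √270) = 0.120 × (17.9444 − 16.4317) = 0.120 × 1.5127 = 0.1815 W/m².
CCl₄: Δ = 77 − 2 = 75 ppt = 0.075 ppb; ΔF = 0.17 × 0.075 = 0.0128 W/m².
Total ΔF = 1.3977 + 0.1815 + 0.0128 = 1.5920 W/m².
ΔT = λ ΔF = 1.01 × 1.59 = 1.6059 K.

ΔF = 1.59 W/m²; ΔT = 1.6 K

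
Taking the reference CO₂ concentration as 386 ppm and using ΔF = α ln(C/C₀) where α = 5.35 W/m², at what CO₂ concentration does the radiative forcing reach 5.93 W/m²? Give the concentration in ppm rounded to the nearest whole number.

C ≈ 1169 ppm

Set 5.35 ln(C/386) = 5.93, so ln(C/386) = 5.93/5.35 = 1.10841.
Then C/386 = e^1.10841 = 3.02954, giving C = 386 × 3.02954 = 1169.40 ppm.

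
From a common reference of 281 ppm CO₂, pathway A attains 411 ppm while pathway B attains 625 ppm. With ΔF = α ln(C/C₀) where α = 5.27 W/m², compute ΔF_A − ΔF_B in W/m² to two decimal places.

ΔF_A = 5.27 ln(411/281) = 5.27 × 0.38024 = 2.0039 W/m².
ΔF_B = 5.27 ln(625/281) = 5.27 × 0.79940 = 4.2128 W/m².
Difference: 2.0039 − 4.2128 = -2.2089 W/m².

ΔF_A − ΔF_B = -2.21 W/m²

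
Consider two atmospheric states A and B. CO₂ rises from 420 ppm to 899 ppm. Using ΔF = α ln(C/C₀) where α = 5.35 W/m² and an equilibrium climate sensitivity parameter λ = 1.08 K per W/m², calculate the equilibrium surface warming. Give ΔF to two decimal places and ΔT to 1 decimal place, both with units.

CO₂: 5.35 × ln(899/420) = 5.35 × ln(2.14048) = 5.35 × 0.76103 = 4.0715 W/m².
ΔT = λ ΔF = 1.08 × 4.07 = 4.3956 K.

ΔF = 4.07 W/m²; ΔT = 4.4 K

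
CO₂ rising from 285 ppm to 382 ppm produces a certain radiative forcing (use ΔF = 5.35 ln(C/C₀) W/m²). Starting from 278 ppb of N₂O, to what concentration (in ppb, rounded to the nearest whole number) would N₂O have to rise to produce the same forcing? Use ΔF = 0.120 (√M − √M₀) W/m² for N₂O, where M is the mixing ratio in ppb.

CO₂ forcing: 5.35 × ln(382/285) = 5.35 × 0.292931 = 1.56718 W/m².
Set 0.120(√M − √278) = 1.56718: √M = 1.56718/0.120 + √278 = 13.0598 + 16.6733 = 29.7331.
M = (29.7331)² = 884.06 ppb.

M ≈ 884 ppb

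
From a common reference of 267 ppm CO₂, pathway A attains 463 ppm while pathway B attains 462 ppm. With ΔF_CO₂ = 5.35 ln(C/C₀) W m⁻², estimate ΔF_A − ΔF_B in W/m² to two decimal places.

ΔF_A − ΔF_B = 0.01 W/m²

ΔF_A = 5.35 ln(463/267) = 5.35 × 0.55048 = 2.9451 W/m².
ΔF_B = 5.35 ln(462/267) = 5.35 × 0.54832 = 2.9335 W/m².
Difference: 2.9451 − 2.9335 = 0.0116 W/m².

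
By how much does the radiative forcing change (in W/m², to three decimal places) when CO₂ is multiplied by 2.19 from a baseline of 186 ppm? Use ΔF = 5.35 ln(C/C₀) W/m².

ΔF = 5.35 × ln(2.19) = 5.35 × 0.78390 = 4.1939 W/m².

ΔF = 4.194 W/m²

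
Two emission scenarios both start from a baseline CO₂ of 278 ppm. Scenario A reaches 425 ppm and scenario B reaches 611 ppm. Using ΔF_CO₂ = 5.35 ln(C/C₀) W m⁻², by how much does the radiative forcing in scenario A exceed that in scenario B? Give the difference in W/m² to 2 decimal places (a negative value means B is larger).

ΔF_A = 5.35 ln(425/278) = 5.35 × 0.42447 = 2.2709 W/m².
ΔF_B = 5.35 ln(611/278) = 5.35 × 0.78748 = 4.2130 W/m².
Difference: 2.2709 − 4.2130 = -1.9421 W/m².
(Equivalently, ΔF_A − ΔF_B = 5.35 ln(425/611) = 5.35 × -0.36301 = -1.9421 W/m².)

ΔF_A − ΔF_B = -1.94 W/m²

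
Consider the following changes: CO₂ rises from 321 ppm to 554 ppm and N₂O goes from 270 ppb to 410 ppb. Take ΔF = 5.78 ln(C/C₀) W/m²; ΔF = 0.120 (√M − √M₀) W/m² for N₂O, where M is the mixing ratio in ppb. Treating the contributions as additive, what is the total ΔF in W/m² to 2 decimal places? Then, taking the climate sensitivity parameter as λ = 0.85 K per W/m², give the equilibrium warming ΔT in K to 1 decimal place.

CO₂: 5.78 × ln(554/321) = 5.78 × ln(1.72586) = 5.78 × 0.54573 = 3.1543 W/m².
N₂O: 0.120 × (√410 − √270) = 0.120 × (20.2485 − 16.4317) = 0.120 × 3.8168 = 0.4580 W/m².
Total ΔF = 3.1543 + 0.4580 = 3.6123 W/m².
ΔT = λ ΔF = 0.85 × 3.61 = 3.0685 K.

ΔF = 3.61 W/m²; ΔT = 3.1 K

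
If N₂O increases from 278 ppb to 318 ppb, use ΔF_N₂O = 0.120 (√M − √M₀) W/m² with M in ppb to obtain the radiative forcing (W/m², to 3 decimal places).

N₂O: 0.120 × (√318 − √278) = 0.120 × (17.8326 − 16.6733) = 0.120 × 1.1593 = 0.1391 W/m².

ΔF = 0.139 W/m²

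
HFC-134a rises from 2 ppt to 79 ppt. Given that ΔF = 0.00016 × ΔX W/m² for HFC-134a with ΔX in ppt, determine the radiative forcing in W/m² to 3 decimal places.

ΔF = 0.012 W/m²

HFC-134a: ΔF = 0.00016 × (79 − 2) = 0.00016 × 77 = 0.0123 W/m².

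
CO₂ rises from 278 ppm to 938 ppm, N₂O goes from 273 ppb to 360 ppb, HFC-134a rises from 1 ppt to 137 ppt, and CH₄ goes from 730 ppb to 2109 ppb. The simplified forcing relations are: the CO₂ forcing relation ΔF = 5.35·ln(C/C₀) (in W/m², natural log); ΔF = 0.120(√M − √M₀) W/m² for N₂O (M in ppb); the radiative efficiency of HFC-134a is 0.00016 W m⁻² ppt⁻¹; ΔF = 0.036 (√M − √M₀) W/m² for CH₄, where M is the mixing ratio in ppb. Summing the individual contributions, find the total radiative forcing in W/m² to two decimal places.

ΔF = 7.50 W/m²

CO₂: 5.35 × ln(938/278) = 5.35 × ln(3.37410) = 5.35 × 1.21613 = 6.5063 W/m².
N₂O: 0.120 × (√360 − √273) = 0.120 × (18.9737 − 16.5227) = 0.120 × 2.4510 = 0.2941 W/m².
HFC-134a: ΔF = 0.00016 × (137 − 1) = 0.00016 × 136 = 0.0218 W/m².
CH₄: 0.036 × (√2109 − √730) = 0.036 × (45.9239 − 27.0185) = 0.036 × 18.9054 = 0.6806 W/m².
Total ΔF = 6.5063 + 0.2941 + 0.0218 + 0.6806 = 7.5028 W/m².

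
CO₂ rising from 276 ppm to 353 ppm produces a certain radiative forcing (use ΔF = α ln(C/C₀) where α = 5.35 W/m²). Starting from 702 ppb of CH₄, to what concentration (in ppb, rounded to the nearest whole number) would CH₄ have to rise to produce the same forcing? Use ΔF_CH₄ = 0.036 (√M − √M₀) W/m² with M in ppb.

CO₂ forcing: 5.35 × ln(353/276) = 5.35 × 0.246067 = 1.31646 W/m².
Set 0.036(√M − √702) = 1.31646: √M = 1.31646/0.036 + √702 = 36.5683 + 26.4953 = 63.0636.
M = (63.0636)² = 3977.02 ppb.

M ≈ 3977 ppb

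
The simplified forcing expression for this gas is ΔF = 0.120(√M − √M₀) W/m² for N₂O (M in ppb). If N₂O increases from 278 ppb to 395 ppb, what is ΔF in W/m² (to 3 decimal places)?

ΔF = 0.384 W/m²

N₂O: 0.120 × (√395 − √278) = 0.120 × (19.8746 − 16.6733) = 0.120 × 3.2013 = 0.3842 W/m².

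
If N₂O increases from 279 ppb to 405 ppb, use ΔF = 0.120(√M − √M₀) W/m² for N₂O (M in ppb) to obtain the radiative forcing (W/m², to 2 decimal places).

N₂O: 0.120 × (√405 − √279) = 0.120 × (20.1246 − 16.7033) = 0.120 × 3.4213 = 0.4106 W/m².

ΔF = 0.41 W/m²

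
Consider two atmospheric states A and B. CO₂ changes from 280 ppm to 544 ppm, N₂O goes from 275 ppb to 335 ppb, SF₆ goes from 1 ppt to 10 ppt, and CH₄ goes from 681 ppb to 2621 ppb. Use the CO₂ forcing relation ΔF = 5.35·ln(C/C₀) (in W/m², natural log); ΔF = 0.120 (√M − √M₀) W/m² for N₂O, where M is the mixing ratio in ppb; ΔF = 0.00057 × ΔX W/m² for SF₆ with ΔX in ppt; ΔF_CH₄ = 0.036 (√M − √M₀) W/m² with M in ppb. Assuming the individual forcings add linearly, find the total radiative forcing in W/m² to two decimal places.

CO₂: 5.35 × ln(544/280) = 5.35 × ln(1.94286) = 5.35 × 0.66416 = 3.5533 W/m².
N₂O: 0.120 × (√335 − √275) = 0.120 × (18.3030 − 16.5831) = 0.120 × 1.7199 = 0.2064 W/m².
SF₆: ΔF = 0.00057 × (10 − 1) = 0.00057 × 9 = 0.0051 W/m².
CH₄: 0.036 × (√2621 − √681) = 0.036 × (51.1957 − 26.0960) = 0.036 × 25.0997 = 0.9036 W/m².
Total ΔF = 3.5533 + 0.2064 + 0.0051 + 0.9036 = 4.6684 W/m².

ΔF = 4.67 W/m²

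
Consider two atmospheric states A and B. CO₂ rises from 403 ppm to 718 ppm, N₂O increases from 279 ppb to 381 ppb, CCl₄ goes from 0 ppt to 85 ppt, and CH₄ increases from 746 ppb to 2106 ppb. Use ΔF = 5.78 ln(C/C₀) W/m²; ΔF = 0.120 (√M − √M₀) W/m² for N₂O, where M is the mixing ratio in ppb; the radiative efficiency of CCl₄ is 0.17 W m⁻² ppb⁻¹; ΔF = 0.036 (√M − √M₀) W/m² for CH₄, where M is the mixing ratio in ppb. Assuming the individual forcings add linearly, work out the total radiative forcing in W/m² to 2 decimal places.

CO₂: 5.78 × ln(718/403) = 5.78 × ln(1.78164) = 5.78 × 0.57753 = 3.3381 W/m².
N₂O: 0.120 × (√381 − √279) = 0.120 × (19.5192 − 16.7033) = 0.120 × 2.8159 = 0.3379 W/m².
CCl₄: Δ = 85 − 0 = 85 ppt = 0.085 ppb; ΔF = 0.17 × 0.085 = 0.0145 W/m².
CH₄: 0.036 × (√2106 − √746) = 0.036 × (45.8912 − 27.3130) = 0.036 × 18.5782 = 0.6688 W/m².
Total ΔF = 3.3381 + 0.3379 + 0.0145 + 0.6688 = 4.3593 W/m².

ΔF = 4.36 W/m²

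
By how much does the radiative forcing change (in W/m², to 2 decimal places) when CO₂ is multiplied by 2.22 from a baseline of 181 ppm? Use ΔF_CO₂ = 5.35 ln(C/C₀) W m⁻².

ΔF = 5.35 × ln(2.22) = 5.35 × 0.79751 = 4.2667 W/m².

ΔF = 4.27 W/m²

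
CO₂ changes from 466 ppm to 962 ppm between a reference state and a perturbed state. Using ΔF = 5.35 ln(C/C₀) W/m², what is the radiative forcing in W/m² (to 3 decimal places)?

CO₂: 5.35 × ln(962/466) = 5.35 × ln(2.06438) = 5.35 × 0.72483 = 3.8778 W/m².

ΔF = 3.878 W/m²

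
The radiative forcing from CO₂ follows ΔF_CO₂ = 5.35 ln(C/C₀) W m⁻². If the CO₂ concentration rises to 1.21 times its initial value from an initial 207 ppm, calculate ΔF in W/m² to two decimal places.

ΔF = 1.02 W/m²

Because the forcing depends only on the ratio C/C₀, the initial concentration does not enter.
ΔF = 5.35 × ln(1.21) = 5.35 × 0.19062 = 1.0198 W/m².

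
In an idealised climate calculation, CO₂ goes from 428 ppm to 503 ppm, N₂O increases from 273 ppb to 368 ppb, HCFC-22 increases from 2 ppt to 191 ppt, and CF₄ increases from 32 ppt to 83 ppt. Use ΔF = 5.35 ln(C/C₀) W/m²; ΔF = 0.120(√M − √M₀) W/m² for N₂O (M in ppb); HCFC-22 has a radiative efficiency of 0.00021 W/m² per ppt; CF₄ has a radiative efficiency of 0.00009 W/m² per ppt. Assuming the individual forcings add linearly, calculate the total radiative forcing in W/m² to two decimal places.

CO₂: 5.35 × ln(503/428) = 5.35 × ln(1.17523) = 5.35 × 0.16146 = 0.8638 W/m².
N₂O: 0.120 × (√368 − √273) = 0.120 × (19.1833 − 16.5227) = 0.120 × 2.6606 = 0.3193 W/m².
HCFC-22: ΔF = 0.00021 × (191 − 2) = 0.00021 × 189 = 0.0397 W/m².
CF₄: ΔF = 0.00009 × (83 − 32) = 0.00009 × 51 = 0.0046 W/m².
Total ΔF = 0.8638 + 0.3193 + 0.0397 + 0.0046 = 1.2274 W/m².

ΔF = 1.23 W/m²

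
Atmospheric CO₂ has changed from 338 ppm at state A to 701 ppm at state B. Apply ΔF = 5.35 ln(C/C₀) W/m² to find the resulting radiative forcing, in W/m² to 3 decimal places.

CO₂ absorption bands are partially saturated, so forcing scales with the logarithm of the concentration ratio.
CO₂: 5.35 × ln(701/338) = 5.35 × ln(2.07396) = 5.35 × 0.72946 = 3.9026 W/m².

ΔF = 3.903 W/m²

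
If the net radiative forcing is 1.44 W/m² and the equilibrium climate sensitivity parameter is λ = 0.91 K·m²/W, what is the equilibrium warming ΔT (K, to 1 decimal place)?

ΔT = 1.3 K

ΔT = λ ΔF = 0.91 × 1.44 = 1.3104 K.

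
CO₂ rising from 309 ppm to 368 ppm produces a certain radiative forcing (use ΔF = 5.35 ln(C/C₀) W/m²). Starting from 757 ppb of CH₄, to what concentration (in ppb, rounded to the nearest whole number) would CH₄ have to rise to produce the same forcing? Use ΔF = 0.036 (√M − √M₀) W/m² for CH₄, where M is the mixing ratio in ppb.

M ≈ 2860 ppb

CO₂ forcing: 5.35 × ln(368/309) = 5.35 × 0.174742 = 0.93487 W/m².
Set 0.036(√M − √757) = 0.93487: √M = 0.93487/0.036 + √757 = 25.9686 + 27.5136 = 53.4822.
M = (53.4822)² = 2860.35 ppb.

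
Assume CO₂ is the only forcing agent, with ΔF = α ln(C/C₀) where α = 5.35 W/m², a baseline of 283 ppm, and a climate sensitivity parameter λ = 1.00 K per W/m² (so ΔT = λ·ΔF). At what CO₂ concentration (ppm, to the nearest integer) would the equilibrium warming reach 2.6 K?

C ≈ 460 ppm

Required forcing: ΔF = ΔT/λ = 2.6/1.00 = 2.6000 W/m².
Then ln(C/283) = ΔF/5.35 = 2.6000/5.35 = 0.48598.
So C = 283 × e^0.48598 = 283 × 1.62577 = 460.09 ppm.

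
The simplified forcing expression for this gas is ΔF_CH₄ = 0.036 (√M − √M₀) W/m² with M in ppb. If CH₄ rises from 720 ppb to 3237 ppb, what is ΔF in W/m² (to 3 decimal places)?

ΔF = 1.082 W/m²

CH₄: 0.036 × (√3237 − √720) = 0.036 × (56.8946 − 26.8328) = 0.036 × 30.0618 = 1.0822 W/m².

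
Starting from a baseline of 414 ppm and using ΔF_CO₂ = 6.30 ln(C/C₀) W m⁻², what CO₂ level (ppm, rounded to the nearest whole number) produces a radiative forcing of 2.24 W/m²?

Set 6.30 ln(C/414) = 2.24, so ln(C/414) = 2.24/6.30 = 0.35556.
Then C/414 = e^0.35556 = 1.42698, giving C = 414 × 1.42698 = 590.77 ppm.

C ≈ 591 ppm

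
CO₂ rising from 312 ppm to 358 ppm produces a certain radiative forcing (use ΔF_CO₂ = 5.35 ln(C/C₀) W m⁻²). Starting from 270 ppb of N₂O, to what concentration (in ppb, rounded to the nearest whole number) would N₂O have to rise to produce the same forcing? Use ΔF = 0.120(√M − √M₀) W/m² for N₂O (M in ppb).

CO₂ forcing: 5.35 × ln(358/312) = 5.35 × 0.137530 = 0.73579 W/m².
Set 0.120(√M − √270) = 0.73579: √M = 0.73579/0.120 + √270 = 6.1316 + 16.4317 = 22.5633.
M = (22.5633)² = 509.10 ppb.

M ≈ 509 ppb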